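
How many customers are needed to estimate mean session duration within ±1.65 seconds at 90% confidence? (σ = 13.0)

n = (z*σ/E)² = (1.645×13.0/1.65)² = 168.0 → n = 168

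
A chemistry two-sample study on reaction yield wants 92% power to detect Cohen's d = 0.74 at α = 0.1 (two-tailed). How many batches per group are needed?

z_{α/2} = 1.645, z_β = Φ⁻¹(0.92) = 1.405. For medium effect (d = 0.74): n per group = 2(z_{α/2} + z_β)²/d² = 2(1.645 + 1.405)²/0.74² = 34.0 → 34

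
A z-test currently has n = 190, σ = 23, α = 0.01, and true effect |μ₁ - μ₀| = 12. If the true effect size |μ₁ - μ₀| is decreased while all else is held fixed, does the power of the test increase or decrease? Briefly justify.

Power decreases: a smaller true effect decreases the non-centrality λ = |μ₁ - μ₀|/(σ/√n).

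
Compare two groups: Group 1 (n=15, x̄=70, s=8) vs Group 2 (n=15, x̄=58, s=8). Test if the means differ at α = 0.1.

Pooled sp = 8.0. t = 4.108, df = 28. Critical t = ±1.701. Reject H₀.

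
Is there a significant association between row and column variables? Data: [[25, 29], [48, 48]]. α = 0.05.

χ² = 0.19. df = 1, critical = 3.841. Fail to reject H₀. No evidence of dependence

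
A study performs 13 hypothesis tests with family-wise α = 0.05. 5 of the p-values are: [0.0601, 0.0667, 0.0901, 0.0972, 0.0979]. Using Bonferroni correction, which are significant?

Bonferroni α = 0.05/13 = 0.00385. None of the given p-values are significant.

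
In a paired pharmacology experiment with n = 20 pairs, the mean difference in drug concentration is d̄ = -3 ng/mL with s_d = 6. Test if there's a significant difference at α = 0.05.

t = d̄/(s_d/√n) = -3/(6/√20) = -2.236. df = 19, critical t = ±2.093. Reject H₀.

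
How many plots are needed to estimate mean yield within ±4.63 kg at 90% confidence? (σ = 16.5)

n = (z*σ/E)² = (1.645×16.5/4.63)² = 34.4 → n = 35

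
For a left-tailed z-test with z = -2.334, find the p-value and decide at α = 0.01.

p = P(Z < -2.334) = Φ(-2.334) ≈ 0.0098. Since p < 0.01, reject H₀ (significant) at α = 0.01.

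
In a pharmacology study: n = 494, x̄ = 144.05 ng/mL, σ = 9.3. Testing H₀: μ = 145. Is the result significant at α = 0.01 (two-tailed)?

z = (144.05 - 145)/(9.3/√494) = -2.27. Since |z| ≤ 2.576, not significant at α = 0.01.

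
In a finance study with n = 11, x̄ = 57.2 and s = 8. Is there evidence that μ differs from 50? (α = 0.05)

t = (x̄ - μ₀)/(s/√n) = (57.2 - 50)/(8/√11) = 2.985. df = 10, critical t = ±2.228. Reject H₀.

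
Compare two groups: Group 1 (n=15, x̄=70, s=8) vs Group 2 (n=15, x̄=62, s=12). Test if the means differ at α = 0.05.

Pooled sp = 10.2. t = 2.148, df = 28. Critical t = ±2.048. Reject H₀.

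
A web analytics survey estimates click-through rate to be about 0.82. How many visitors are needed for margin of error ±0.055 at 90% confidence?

n = z²p(1-p)/E² = 1.645²×0.82×0.18/0.055² = 132.04 → n = 133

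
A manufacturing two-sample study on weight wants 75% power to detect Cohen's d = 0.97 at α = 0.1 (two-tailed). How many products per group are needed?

z_{α/2} = 1.645, z_β = Φ⁻¹(0.75) = 0.674. For large effect (d = 0.97): n per group = 2(z_{α/2} + z_β)²/d² = 2(1.645 + 0.674)²/0.97² = 11.4 → 12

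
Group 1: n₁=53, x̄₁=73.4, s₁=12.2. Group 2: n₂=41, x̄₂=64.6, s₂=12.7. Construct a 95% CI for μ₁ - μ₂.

Difference = 8.8. SE = √(12.2²/53 + 12.7²/41) = 2.597. CI = (3.71, 13.89)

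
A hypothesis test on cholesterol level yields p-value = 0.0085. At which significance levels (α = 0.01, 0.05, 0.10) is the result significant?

p = 0.0085. Significant at: α = 0.01, 0.05, 0.1.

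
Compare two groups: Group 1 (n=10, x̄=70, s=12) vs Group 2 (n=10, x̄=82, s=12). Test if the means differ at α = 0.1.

Pooled sp = 12.0. t = -2.236, df = 18. Critical t = ±1.734. Reject H₀.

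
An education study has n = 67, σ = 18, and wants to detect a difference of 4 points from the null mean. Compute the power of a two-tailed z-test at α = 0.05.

SE = σ/√n = 18/√67 = 2.199. Non-centrality λ = d/SE = 4/2.199 = 1.819. Power ≈ Φ(λ - z_{α/2}) = Φ(1.819 - 1.96) = Φ(-0.141) = 0.444.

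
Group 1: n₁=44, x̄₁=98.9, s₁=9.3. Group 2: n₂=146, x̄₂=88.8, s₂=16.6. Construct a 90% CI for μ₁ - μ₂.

Difference = 10.1. SE = √(9.3²/44 + 16.6²/146) = 1.963. CI = (6.87, 13.33)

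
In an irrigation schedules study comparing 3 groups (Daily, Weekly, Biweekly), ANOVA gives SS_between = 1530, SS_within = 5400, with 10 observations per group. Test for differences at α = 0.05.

df_between = 2, df_within = 27. F = MS_between/MS_within = 765.0/200.0 = 3.825. F_crit ≈ 3.354. Reject H₀. At least one mean differs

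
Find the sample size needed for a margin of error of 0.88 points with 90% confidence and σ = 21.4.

n = (z*σ/E)² = (1.645×21.4/0.88)² = 1600.3 → n = 1601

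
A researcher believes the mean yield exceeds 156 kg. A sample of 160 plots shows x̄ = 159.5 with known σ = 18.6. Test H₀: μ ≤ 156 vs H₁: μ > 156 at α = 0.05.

z = 2.38. Critical value: 1.645. Reject H₀.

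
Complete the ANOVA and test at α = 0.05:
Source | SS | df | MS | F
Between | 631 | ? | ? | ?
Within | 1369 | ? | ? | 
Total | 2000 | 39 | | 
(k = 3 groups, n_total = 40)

df_between = 2, df_within = 37. MS_between = 315.5, MS_within = 37.0. F = 8.527, F_crit ≈ 3.252. Reject H₀.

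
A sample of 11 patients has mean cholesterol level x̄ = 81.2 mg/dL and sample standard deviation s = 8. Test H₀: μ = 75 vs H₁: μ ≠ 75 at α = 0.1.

t = (x̄ - μ₀)/(s/√n) = (81.2 - 75)/(8/√11) = 2.57. df = 10, critical t = ±1.812. Reject H₀.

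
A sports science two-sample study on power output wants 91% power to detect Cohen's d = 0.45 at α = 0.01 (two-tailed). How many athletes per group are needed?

z_{α/2} = 2.576, z_β = Φ⁻¹(0.91) = 1.341. For small effect (d = 0.45): n per group = 2(z_{α/2} + z_β)²/d² = 2(2.576 + 1.341)²/0.45² = 151.5 → 152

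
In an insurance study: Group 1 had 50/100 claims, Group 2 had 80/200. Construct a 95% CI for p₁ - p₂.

p̂₁ = 0.5, p̂₂ = 0.4. Difference = 0.1. CI = (-0.019, 0.219)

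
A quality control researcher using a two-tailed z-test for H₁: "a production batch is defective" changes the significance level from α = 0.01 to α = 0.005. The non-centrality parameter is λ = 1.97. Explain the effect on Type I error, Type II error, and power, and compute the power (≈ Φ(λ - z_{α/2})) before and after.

Decreasing α from 0.01 to 0.005:
• Type I error rate decreases (α is the Type I rate by definition).
• Critical value moves from z_{α/2} = 2.576 to 2.807, so power = Φ(λ - z_{α/2}) goes from Φ(1.97 - 2.576) = 0.272 to Φ(1.97 - 2.807) = 0.201.
• Type II error rate β = 1 - power therefore increases (0.728 → 0.799).
Appropriate when false positives are costly — here, scrapping a good batch — wasted material and cost for no reason.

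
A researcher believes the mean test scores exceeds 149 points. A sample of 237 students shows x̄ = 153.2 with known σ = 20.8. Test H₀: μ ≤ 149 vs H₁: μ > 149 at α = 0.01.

z = 3.109. Critical value: 2.33. Reject H₀.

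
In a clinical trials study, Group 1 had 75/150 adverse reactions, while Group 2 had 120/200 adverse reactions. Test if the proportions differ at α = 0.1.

p̂₁ = 0.5, p̂₂ = 0.6, pooled p̂ = 0.557. z = -1.864. Critical: ±1.645. Reject H₀.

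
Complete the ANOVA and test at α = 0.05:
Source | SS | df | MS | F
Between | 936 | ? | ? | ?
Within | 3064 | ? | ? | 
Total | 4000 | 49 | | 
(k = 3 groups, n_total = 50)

df_between = 2, df_within = 47. MS_between = 468.0, MS_within = 65.19. F = 7.179, F_crit ≈ 3.195. Reject H₀.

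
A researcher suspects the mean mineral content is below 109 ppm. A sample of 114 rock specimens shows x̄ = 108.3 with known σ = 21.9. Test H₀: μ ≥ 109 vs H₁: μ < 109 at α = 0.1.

z = -0.341. Critical value: -1.28. Fail to reject H₀.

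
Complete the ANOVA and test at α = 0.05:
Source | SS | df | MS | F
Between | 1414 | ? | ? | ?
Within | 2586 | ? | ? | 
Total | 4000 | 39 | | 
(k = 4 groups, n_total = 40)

df_between = 3, df_within = 36. MS_between = 471.33, MS_within = 71.83. F = 6.561, F_crit ≈ 2.866. Reject H₀.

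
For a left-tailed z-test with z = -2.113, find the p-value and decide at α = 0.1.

p = P(Z < -2.113) = Φ(-2.113) ≈ 0.0173. Since p < 0.1, reject H₀ (significant) at α = 0.1.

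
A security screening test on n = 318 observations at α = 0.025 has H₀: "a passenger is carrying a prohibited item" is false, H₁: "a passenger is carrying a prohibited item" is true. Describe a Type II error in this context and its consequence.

Type II error: failing to reject H₀ when it is false — concluding that a passenger is carrying a prohibited item is not supported when in fact it is. Consequence: letting a prohibited item through — security breach.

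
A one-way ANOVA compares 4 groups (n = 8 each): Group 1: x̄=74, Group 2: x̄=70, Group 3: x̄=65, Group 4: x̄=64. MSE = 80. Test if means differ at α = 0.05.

Grand mean = 68.25. SS_between = 518.0, MS_between = 172.67. F = 2.158, F_crit ≈ 2.947. Fail to reject H₀.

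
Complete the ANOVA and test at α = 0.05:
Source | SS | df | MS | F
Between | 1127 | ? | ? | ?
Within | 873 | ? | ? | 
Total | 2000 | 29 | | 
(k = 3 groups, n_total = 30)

df_between = 2, df_within = 27. MS_between = 563.5, MS_within = 32.33. F = 17.428, F_crit ≈ 3.354. Reject H₀.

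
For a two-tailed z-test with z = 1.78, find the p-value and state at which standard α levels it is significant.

p = 2·P(Z > |1.78|) = 2·(1 - Φ(1.78)) ≈ 0.0751. Significant at α = 0.1.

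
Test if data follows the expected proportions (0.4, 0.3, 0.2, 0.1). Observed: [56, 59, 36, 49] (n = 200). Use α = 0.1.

Expected: [80.0, 60.0, 40.0, 20.0]. χ² = 49.667. df = 3, critical = 6.251. Reject H₀.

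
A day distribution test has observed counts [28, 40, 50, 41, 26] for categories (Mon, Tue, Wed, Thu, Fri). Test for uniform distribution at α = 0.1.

Expected = 37 each. χ² = Σ(O-E)²/E = 10.703. df = 4, critical value = 7.779. Reject H₀.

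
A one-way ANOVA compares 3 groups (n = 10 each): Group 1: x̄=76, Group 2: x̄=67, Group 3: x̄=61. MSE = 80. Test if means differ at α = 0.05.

Grand mean = 68.0. SS_between = 1140.0, MS_between = 570.0. F = 7.125, F_crit ≈ 3.354. Reject H₀.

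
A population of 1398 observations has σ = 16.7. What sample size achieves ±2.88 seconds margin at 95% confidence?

Without FPC: n₀ = (1.96×16.7/2.88)² = 129.17. With FPC: n = n₀N/(n₀+N-1) = 118.3 → n = 119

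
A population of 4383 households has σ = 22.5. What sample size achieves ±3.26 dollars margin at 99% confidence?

Without FPC: n₀ = (2.576×22.5/3.26)² = 316.098. With FPC: n = n₀N/(n₀+N-1) = 294.9 → n = 295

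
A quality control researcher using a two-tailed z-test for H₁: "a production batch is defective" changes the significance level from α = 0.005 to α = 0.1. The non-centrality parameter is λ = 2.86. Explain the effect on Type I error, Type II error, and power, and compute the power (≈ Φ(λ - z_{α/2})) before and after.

Increasing α from 0.005 to 0.1:
• Type I error rate increases (α is the Type I rate by definition).
• Critical value moves from z_{α/2} = 2.807 to 1.645, so power = Φ(λ - z_{α/2}) goes from Φ(2.86 - 2.807) = 0.521 to Φ(2.86 - 1.645) = 0.888.
• Type II error rate β = 1 - power therefore decreases (0.479 → 0.112).
Appropriate when false negatives are costly — here, shipping a defective batch — faulty products reach customers.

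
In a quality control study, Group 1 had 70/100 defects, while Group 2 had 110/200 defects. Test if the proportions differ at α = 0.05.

p̂₁ = 0.7, p̂₂ = 0.55, pooled p̂ = 0.6. z = 2.5. Critical: ±1.96. Reject H₀.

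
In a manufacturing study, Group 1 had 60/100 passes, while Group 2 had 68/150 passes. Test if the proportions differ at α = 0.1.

p̂₁ = 0.6, p̂₂ = 0.453, pooled p̂ = 0.512. z = 2.273. Critical: ±1.645. Reject H₀.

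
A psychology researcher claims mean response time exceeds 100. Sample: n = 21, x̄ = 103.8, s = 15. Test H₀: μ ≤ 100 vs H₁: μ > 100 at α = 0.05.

t = (103.8 - 100)/(15/√21) = 1.161, df = 20. Critical t = 1.725. Fail to reject H₀.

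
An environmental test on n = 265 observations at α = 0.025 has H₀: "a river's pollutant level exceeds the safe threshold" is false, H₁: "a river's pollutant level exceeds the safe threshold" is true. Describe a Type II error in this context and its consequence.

Type II error: failing to reject H₀ when it is false — concluding that a river's pollutant level exceeds the safe threshold is not supported when in fact it is. Consequence: allowing unsafe pollution to continue.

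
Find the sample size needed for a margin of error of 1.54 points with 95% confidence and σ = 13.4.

n = (z*σ/E)² = (1.96×13.4/1.54)² = 290.9 → n = 291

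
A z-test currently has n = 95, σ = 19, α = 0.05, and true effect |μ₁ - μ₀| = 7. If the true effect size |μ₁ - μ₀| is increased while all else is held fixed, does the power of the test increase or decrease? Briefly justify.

Power increases: a larger true effect increases the non-centrality λ = |μ₁ - μ₀|/(σ/√n).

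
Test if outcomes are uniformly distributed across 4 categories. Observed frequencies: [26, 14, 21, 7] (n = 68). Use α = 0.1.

Expected = 17 each. χ² = Σ(O-E)²/E = 12.118. df = 3, critical value = 6.251. Reject H₀.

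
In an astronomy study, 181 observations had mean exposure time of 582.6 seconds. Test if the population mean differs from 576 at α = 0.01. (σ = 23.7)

z = (x̄ - μ₀)/(σ/√n) = (582.6 - 576)/(23.7/√181) = 3.747. Critical value: ±2.576. Since |3.747| > 2.576, Reject H₀.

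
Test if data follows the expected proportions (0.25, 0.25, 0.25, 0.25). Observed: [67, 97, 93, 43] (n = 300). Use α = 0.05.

Expected: [75.0, 75.0, 75.0, 75.0]. χ² = 25.28. df = 3, critical = 7.815. Reject H₀.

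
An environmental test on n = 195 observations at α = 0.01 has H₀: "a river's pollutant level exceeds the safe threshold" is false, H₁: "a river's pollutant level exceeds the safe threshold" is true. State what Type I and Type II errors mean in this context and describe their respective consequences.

Type I (false positive): concluding that a river's pollutant level exceeds the safe threshold when it is not — shutting down a compliant factory unnecessarily. Type II (false negative): failing to conclude that a river's pollutant level exceeds the safe threshold when it is — allowing unsafe pollution to continue. Which is costlier depends on domain priorities and is a judgement call rather than a statistical fact.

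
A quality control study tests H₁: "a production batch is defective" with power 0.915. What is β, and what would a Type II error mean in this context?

β = 1 - power = 1 - 0.915 = 0.085. A Type II error is failing to reject H₀ when H₀ is false (false negative) — here, failing to conclude that a production batch is defective when in fact it is true. Consequence: shipping a defective batch — faulty products reach customers.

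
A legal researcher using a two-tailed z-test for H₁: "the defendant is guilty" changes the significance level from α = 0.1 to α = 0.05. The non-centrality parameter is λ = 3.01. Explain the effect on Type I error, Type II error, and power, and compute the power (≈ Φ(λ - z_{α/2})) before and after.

Decreasing α from 0.1 to 0.05:
• Type I error rate decreases (α is the Type I rate by definition).
• Critical value moves from z_{α/2} = 1.645 to 1.96, so power = Φ(λ - z_{α/2}) goes from Φ(3.01 - 1.645) = 0.914 to Φ(3.01 - 1.96) = 0.853.
• Type II error rate β = 1 - power therefore increases (0.086 → 0.147).
Appropriate when false positives are costly — here, convicting an innocent person.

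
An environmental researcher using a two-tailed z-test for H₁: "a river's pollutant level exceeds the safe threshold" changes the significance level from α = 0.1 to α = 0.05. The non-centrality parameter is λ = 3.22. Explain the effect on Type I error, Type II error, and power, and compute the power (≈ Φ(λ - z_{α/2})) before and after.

Decreasing α from 0.1 to 0.05:
• Type I error rate decreases (α is the Type I rate by definition).
• Critical value moves from z_{α/2} = 1.645 to 1.96, so power = Φ(λ - z_{α/2}) goes from Φ(3.22 - 1.645) = 0.942 to Φ(3.22 - 1.96) = 0.896.
• Type II error rate β = 1 - power therefore increases (0.058 → 0.104).
Appropriate when false positives are costly — here, shutting down a compliant factory unnecessarily.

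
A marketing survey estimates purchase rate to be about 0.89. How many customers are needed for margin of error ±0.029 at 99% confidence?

n = z²p(1-p)/E² = 2.576²×0.89×0.11/0.029² = 772.5 → n = 773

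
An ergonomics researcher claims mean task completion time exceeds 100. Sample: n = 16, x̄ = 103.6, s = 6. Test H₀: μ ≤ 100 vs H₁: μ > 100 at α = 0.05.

t = (103.6 - 100)/(6/√16) = 2.4, df = 15. Critical t = 1.753. Reject H₀.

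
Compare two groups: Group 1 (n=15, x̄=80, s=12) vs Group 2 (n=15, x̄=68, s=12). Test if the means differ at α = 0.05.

Pooled sp = 12.0. t = 2.739, df = 28. Critical t = ±2.048. Reject H₀.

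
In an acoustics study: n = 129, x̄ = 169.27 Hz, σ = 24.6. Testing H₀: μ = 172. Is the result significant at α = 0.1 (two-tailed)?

z = (169.27 - 172)/(24.6/√129) = -1.26. Since |z| ≤ 1.645, not significant at α = 0.1.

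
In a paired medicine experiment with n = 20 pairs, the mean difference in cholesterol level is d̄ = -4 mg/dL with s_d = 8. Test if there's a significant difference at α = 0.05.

t = d̄/(s_d/√n) = -4/(8/√20) = -2.236. df = 19, critical t = ±2.093. Reject H₀.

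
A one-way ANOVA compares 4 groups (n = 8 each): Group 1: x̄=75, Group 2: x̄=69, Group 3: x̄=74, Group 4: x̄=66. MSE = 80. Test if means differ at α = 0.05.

Grand mean = 71.0. SS_between = 432.0, MS_between = 144.0. F = 1.8, F_crit ≈ 2.947. Fail to reject H₀.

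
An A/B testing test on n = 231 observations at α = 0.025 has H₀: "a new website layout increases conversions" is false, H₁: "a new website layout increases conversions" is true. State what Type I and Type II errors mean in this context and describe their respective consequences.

Type I (false positive): concluding that a new website layout increases conversions when it is not — rolling out a layout that doesn't actually help — wasted engineering effort. Type II (false negative): failing to conclude that a new website layout increases conversions when it is — discarding a layout that would have improved conversions — lost revenue. Which is costlier depends on domain priorities and is a judgement call rather than a statistical fact.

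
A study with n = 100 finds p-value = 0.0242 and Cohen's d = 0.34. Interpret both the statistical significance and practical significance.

Statistically significant (p = 0.0242 < 0.05). Cohen's d = 0.34 indicates a small effect size. Both statistical and practical significance should be considered.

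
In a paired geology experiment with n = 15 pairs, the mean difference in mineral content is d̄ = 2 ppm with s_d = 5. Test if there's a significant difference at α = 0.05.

t = d̄/(s_d/√n) = 2/(5/√15) = 1.549. df = 14, critical t = ±2.145. Fail to reject H₀.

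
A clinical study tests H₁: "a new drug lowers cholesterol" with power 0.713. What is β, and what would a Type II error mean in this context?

β = 1 - power = 1 - 0.713 = 0.287. A Type II error is failing to reject H₀ when H₀ is false (false negative) — here, failing to conclude that a new drug lowers cholesterol when in fact it is true. Consequence: shelving an effective drug — patients miss out on a treatment that would have helped.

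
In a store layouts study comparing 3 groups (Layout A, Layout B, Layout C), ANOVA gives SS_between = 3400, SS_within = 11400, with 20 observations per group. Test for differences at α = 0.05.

df_between = 2, df_within = 57. F = MS_between/MS_within = 1700.0/200.0 = 8.5. F_crit ≈ 3.159. Reject H₀. At least one mean differs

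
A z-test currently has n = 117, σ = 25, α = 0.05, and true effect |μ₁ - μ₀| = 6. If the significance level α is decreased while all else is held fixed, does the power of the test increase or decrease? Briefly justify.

Power decreases: a smaller α raises the critical value, so less of the H₁ sampling distribution falls in the rejection region.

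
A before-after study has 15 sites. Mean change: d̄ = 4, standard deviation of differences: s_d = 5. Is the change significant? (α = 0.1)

t = d̄/(s_d/√n) = 4/(5/√15) = 3.098. df = 14, critical t = ±1.761. Reject H₀.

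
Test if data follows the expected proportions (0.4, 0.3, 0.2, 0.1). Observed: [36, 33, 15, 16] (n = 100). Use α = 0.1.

Expected: [40.0, 30.0, 20.0, 10.0]. χ² = 5.55. df = 3, critical = 6.251. Fail to reject H₀.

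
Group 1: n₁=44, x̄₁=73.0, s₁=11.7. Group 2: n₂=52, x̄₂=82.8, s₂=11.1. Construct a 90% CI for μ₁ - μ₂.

Difference = -9.8. SE = √(11.7²/44 + 11.1²/52) = 2.341. CI = (-13.65, -5.95)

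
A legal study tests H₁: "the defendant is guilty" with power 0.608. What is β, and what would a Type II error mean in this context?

β = 1 - power = 1 - 0.608 = 0.392. A Type II error is failing to reject H₀ when H₀ is false (false negative) — here, failing to conclude that the defendant is guilty when in fact it is true. Consequence: acquitting a guilty person.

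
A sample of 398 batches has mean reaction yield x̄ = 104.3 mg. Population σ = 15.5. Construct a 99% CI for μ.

CI = x̄ ± z*(σ/√n) = 104.3 ± 2.576(15.5/√398) = 104.3 ± 2.0 = (102.3, 106.3)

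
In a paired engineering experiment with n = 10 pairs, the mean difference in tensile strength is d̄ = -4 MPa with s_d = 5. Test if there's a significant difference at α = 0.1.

t = d̄/(s_d/√n) = -4/(5/√10) = -2.53. df = 9, critical t = ±1.833. Reject H₀.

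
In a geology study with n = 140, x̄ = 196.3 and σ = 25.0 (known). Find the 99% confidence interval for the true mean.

CI = x̄ ± z*(σ/√n) = 196.3 ± 2.576(25.0/√140) = 196.3 ± 5.44 = (190.86, 201.74)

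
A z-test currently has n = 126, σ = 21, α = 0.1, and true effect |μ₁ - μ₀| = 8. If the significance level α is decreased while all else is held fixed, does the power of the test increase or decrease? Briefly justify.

Power decreases: a smaller α raises the critical value, so less of the H₁ sampling distribution falls in the rejection region.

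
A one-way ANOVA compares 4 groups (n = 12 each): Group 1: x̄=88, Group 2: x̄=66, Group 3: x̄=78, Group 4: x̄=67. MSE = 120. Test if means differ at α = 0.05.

Grand mean = 74.75. SS_between = 3873.0, MS_between = 1291.0. F = 10.758, F_crit ≈ 2.816. Reject H₀.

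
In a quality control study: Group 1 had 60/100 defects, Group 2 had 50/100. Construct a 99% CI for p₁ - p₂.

p̂₁ = 0.6, p̂₂ = 0.5. Difference = 0.1. CI = (-0.08, 0.28)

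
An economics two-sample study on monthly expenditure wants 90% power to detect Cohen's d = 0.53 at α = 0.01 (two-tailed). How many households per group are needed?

z_{α/2} = 2.576, z_β = Φ⁻¹(0.9) = 1.282. For medium effect (d = 0.53): n per group = 2(z_{α/2} + z_β)²/d² = 2(2.576 + 1.282)²/0.53² = 106.0 → 106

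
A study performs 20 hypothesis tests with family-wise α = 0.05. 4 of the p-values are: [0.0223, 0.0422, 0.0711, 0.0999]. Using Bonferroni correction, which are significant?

Bonferroni α = 0.05/20 = 0.0025. None of the given p-values are significant.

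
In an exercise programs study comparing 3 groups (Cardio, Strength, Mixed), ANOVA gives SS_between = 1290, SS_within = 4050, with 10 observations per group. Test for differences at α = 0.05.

df_between = 2, df_within = 27. F = MS_between/MS_within = 645.0/150.0 = 4.3. F_crit ≈ 3.354. Reject H₀. At least one mean differs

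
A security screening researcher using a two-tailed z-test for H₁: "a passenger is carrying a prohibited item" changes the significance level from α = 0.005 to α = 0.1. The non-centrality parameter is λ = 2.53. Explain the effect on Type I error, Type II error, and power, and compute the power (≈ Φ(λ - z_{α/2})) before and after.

Increasing α from 0.005 to 0.1:
• Type I error rate increases (α is the Type I rate by definition).
• Critical value moves from z_{α/2} = 2.807 to 1.645, so power = Φ(λ - z_{α/2}) goes from Φ(2.53 - 2.807) = 0.391 to Φ(2.53 - 1.645) = 0.812.
• Type II error rate β = 1 - power therefore decreases (0.609 → 0.188).
Appropriate when false negatives are costly — here, letting a prohibited item through — security breach.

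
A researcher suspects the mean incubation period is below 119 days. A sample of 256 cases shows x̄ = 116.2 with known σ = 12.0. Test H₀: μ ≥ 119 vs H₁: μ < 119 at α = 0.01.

z = -3.733. Critical value: -2.33. Reject H₀.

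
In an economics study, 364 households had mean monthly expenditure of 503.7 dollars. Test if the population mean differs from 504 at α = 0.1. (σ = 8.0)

z = (x̄ - μ₀)/(σ/√n) = (503.7 - 504)/(8.0/√364) = -0.715. Critical value: ±1.645. Since |-0.715| ≤ 1.645, Fail to reject H₀.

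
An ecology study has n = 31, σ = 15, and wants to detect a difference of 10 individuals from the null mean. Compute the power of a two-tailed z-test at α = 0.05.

SE = σ/√n = 15/√31 = 2.694. Non-centrality λ = d/SE = 10/2.694 = 3.712. Power ≈ Φ(λ - z_{α/2}) = Φ(3.712 - 1.96) = Φ(1.752) = 0.96.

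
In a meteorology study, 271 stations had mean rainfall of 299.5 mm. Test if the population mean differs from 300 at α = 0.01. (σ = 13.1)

z = (x̄ - μ₀)/(σ/√n) = (299.5 - 300)/(13.1/√271) = -0.628. Critical value: ±2.576. Since |-0.628| ≤ 2.576, Fail to reject H₀.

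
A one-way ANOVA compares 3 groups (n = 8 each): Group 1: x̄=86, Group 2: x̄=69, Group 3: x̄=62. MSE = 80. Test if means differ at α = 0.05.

Grand mean = 72.33. SS_between = 2437.33, MS_between = 1218.67. F = 15.233, F_crit ≈ 3.467. Reject H₀.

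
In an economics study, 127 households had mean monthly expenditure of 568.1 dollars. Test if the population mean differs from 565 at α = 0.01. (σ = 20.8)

z = (x̄ - μ₀)/(σ/√n) = (568.1 - 565)/(20.8/√127) = 1.68. Critical value: ±2.576. Since |1.68| ≤ 2.576, Fail to reject H₀.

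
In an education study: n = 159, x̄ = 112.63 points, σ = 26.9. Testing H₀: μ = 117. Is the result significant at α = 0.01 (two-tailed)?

z = (112.63 - 117)/(26.9/√159) = -2.048. Since |z| ≤ 2.576, not significant at α = 0.01.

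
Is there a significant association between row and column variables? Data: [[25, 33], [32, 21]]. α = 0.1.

χ² = 3.308. df = 1, critical = 2.706. Reject H₀. Variables are dependent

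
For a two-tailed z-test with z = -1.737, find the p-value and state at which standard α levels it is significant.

p = 2·P(Z > |-1.737|) = 2·(1 - Φ(1.737)) ≈ 0.0824. Significant at α = 0.1.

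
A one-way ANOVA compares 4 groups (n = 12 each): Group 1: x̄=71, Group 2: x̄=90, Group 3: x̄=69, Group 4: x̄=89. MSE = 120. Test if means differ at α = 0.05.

Grand mean = 79.75. SS_between = 4593.0, MS_between = 1531.0. F = 12.758, F_crit ≈ 2.816. Reject H₀.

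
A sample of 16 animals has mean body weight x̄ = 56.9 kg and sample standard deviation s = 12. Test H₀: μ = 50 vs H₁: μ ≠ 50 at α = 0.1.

t = (x̄ - μ₀)/(s/√n) = (56.9 - 50)/(12/√16) = 2.3. df = 15, critical t = ±1.753. Reject H₀.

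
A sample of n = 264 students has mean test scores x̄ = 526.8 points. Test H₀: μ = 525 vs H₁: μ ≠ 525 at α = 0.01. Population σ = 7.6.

z = (x̄ - μ₀)/(σ/√n) = (526.8 - 525)/(7.6/√264) = 3.848. Critical value: ±2.576. Since |3.848| > 2.576, Reject H₀.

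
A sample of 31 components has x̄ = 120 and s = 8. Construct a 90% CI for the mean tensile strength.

CI = x̄ ± t*(s/√n) = 120 ± 1.697(8/√31) = (117.56, 122.44)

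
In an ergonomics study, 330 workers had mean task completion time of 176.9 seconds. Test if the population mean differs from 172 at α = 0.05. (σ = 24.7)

z = (x̄ - μ₀)/(σ/√n) = (176.9 - 172)/(24.7/√330) = 3.604. Critical value: ±1.96. Since |3.604| > 1.96, Reject H₀.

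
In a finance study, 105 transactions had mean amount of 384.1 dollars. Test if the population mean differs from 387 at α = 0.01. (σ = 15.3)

z = (x̄ - μ₀)/(σ/√n) = (384.1 - 387)/(15.3/√105) = -1.942. Critical value: ±2.576. Since |-1.942| ≤ 2.576, Fail to reject H₀.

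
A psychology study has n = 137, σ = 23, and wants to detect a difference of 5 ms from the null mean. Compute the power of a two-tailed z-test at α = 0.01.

SE = σ/√n = 23/√137 = 1.965. Non-centrality λ = d/SE = 5/1.965 = 2.544. Power ≈ Φ(λ - z_{α/2}) = Φ(2.544 - 2.576) = Φ(-0.032) = 0.487.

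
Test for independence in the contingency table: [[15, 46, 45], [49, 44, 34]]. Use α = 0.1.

χ² = 17.891. df = 2, critical = 4.605. Reject H₀. Variables are dependent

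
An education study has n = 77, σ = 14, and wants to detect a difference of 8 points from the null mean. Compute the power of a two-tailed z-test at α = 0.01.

SE = σ/√n = 14/√77 = 1.595. Non-centrality λ = d/SE = 8/1.595 = 5.014. Power ≈ Φ(λ - z_{α/2}) = Φ(5.014 - 2.576) = Φ(2.438) = 0.993.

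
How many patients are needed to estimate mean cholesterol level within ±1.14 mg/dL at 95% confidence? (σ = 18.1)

n = (z*σ/E)² = (1.96×18.1/1.14)² = 968.4 → n = 969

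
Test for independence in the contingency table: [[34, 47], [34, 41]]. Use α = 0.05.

χ² = 0.179. df = 1, critical = 3.841. Fail to reject H₀. No evidence of dependence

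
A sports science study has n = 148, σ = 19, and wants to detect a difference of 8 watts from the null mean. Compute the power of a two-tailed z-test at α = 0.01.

SE = σ/√n = 19/√148 = 1.562. Non-centrality λ = d/SE = 8/1.562 = 5.122. Power ≈ Φ(λ - z_{α/2}) = Φ(5.122 - 2.576) = Φ(2.546) = 0.995.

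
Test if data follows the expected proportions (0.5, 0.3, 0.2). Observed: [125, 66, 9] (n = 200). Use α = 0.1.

Expected: [100.0, 60.0, 40.0]. χ² = 30.875. df = 2, critical = 4.605. Reject H₀.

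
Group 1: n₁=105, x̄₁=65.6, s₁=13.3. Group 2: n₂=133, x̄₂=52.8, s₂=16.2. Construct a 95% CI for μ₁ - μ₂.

Difference = 12.8. SE = √(13.3²/105 + 16.2²/133) = 1.913. CI = (9.05, 16.55)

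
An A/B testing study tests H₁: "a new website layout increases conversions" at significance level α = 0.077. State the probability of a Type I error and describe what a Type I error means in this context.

P(Type I error) = α = 0.077. A Type I error is rejecting H₀ when H₀ is actually true (false positive) — here, concluding that a new website layout increases conversions when in fact this is not the case. Consequence: rolling out a layout that doesn't actually help — wasted engineering effort.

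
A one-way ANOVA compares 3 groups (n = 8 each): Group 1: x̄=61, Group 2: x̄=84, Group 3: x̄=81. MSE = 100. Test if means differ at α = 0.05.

Grand mean = 75.33. SS_between = 2501.33, MS_between = 1250.67. F = 12.507, F_crit ≈ 3.467. Reject H₀.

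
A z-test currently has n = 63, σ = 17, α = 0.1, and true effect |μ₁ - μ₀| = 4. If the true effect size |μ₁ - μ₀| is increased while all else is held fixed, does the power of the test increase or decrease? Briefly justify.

Power increases: a larger true effect increases the non-centrality λ = |μ₁ - μ₀|/(σ/√n).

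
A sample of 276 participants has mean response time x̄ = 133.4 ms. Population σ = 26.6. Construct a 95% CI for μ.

CI = x̄ ± z*(σ/√n) = 133.4 ± 1.96(26.6/√276) = 133.4 ± 3.14 = (130.26, 136.54)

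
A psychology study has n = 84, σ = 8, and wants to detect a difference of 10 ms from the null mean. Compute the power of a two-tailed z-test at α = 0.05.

SE = σ/√n = 8/√84 = 0.873. Non-centrality λ = d/SE = 10/0.873 = 11.456. Power ≈ Φ(λ - z_{α/2}) = Φ(11.456 - 1.96) = Φ(9.496) = 1.0.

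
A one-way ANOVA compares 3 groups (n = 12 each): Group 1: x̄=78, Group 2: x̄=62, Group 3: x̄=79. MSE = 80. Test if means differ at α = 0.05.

Grand mean = 73.0. SS_between = 2184.0, MS_between = 1092.0. F = 13.65, F_crit ≈ 3.285. Reject H₀.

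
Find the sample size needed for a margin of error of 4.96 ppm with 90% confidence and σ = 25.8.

n = (z*σ/E)² = (1.645×25.8/4.96)² = 73.2 → n = 74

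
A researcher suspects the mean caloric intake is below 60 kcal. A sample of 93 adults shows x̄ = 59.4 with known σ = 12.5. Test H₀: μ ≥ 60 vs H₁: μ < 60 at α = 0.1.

z = -0.463. Critical value: -1.28. Fail to reject H₀.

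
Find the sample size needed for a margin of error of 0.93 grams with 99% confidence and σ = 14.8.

n = (z*σ/E)² = (2.576×14.8/0.93)² = 1680.5 → n = 1681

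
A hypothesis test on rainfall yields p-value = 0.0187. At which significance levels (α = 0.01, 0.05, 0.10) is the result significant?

p = 0.0187. Significant at: α = 0.05, 0.1.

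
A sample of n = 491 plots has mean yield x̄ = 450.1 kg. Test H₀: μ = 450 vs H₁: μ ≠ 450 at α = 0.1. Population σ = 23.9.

z = (x̄ - μ₀)/(σ/√n) = (450.1 - 450)/(23.9/√491) = 0.093. Critical value: ±1.645. Since |0.093| ≤ 1.645, Fail to reject H₀.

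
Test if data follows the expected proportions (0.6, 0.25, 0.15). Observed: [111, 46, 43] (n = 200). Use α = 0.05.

Expected: [120.0, 50.0, 30.0]. χ² = 6.628. df = 2, critical = 5.991. Reject H₀.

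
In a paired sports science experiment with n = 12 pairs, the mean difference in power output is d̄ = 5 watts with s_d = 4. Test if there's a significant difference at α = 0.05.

t = d̄/(s_d/√n) = 5/(4/√12) = 4.33. df = 11, critical t = ±2.201. Reject H₀.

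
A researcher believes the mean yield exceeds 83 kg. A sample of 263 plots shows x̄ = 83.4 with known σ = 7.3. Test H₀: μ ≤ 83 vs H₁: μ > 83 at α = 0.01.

z = 0.889. Critical value: 2.33. Fail to reject H₀.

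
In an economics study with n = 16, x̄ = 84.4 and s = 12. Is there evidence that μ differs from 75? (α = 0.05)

t = (x̄ - μ₀)/(s/√n) = (84.4 - 75)/(12/√16) = 3.133. df = 15, critical t = ±2.131. Reject H₀.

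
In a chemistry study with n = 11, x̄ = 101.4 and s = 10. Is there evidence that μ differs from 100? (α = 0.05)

t = (x̄ - μ₀)/(s/√n) = (101.4 - 100)/(10/√11) = 0.464. df = 10, critical t = ±2.228. Fail to reject H₀.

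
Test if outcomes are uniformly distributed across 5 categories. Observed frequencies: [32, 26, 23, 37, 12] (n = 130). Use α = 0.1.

Expected = 26 each. χ² = Σ(O-E)²/E = 13.923. df = 4, critical value = 7.779. Reject H₀.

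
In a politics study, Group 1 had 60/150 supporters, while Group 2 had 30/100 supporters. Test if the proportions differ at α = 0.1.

p̂₁ = 0.4, p̂₂ = 0.3, pooled p̂ = 0.36. z = 1.614. Critical: ±1.645. Fail to reject H₀.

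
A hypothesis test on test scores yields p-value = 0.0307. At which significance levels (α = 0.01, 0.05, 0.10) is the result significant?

p = 0.0307. Significant at: α = 0.05, 0.1.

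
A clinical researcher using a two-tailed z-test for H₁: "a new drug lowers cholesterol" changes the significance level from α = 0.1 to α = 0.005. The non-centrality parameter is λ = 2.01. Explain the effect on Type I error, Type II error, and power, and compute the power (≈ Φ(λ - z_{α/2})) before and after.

Decreasing α from 0.1 to 0.005:
• Type I error rate decreases (α is the Type I rate by definition).
• Critical value moves from z_{α/2} = 1.645 to 2.807, so power = Φ(λ - z_{α/2}) goes from Φ(2.01 - 1.645) = 0.642 to Φ(2.01 - 2.807) = 0.213.
• Type II error rate β = 1 - power therefore increases (0.358 → 0.787).
Appropriate when false positives are costly — here, approving an ineffective drug — patients take a useless medication and may skip effective alternatives.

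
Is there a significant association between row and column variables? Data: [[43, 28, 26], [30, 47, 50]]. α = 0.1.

χ² = 10.885. df = 2, critical = 4.605. Reject H₀. Variables are dependent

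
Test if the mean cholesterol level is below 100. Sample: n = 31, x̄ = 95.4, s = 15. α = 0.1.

t = (95.4 - 100)/(15/√31) = -1.707, df = 30. Critical t = -1.31. Reject H₀.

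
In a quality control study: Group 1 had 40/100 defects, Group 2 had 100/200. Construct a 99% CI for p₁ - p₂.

p̂₁ = 0.4, p̂₂ = 0.5. Difference = -0.1. CI = (-0.256, 0.056)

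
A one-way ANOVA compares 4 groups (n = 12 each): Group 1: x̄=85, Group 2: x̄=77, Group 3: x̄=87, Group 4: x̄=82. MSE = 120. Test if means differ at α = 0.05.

Grand mean = 82.75. SS_between = 681.0, MS_between = 227.0. F = 1.892, F_crit ≈ 2.816. Fail to reject H₀.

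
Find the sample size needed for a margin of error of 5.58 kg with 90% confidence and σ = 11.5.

n = (z*σ/E)² = (1.645×11.5/5.58)² = 11.5 → n = 12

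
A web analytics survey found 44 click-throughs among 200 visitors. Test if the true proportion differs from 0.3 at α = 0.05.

p̂ = 0.22, p₀ = 0.3. z = (p̂ - p₀)/√(p₀(1-p₀)/n) = -2.469. Critical: ±1.96. Reject H₀.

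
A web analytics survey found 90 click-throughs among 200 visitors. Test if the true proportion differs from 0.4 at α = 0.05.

p̂ = 0.45, p₀ = 0.4. z = (p̂ - p₀)/√(p₀(1-p₀)/n) = 1.443. Critical: ±1.96. Fail to reject H₀.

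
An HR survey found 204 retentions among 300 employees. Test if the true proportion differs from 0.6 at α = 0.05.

p̂ = 0.68, p₀ = 0.6. z = (p̂ - p₀)/√(p₀(1-p₀)/n) = 2.828. Critical: ±1.96. Reject H₀.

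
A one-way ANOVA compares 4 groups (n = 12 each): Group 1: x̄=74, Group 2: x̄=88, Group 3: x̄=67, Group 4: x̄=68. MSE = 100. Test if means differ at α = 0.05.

Grand mean = 74.25. SS_between = 3369.0, MS_between = 1123.0. F = 11.23, F_crit ≈ 2.816. Reject H₀.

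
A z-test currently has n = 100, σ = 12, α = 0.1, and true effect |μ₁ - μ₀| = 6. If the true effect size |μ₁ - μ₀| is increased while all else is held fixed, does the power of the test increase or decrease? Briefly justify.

Power increases: a larger true effect increases the non-centrality λ = |μ₁ - μ₀|/(σ/√n).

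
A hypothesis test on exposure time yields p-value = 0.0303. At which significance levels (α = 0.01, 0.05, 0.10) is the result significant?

p = 0.0303. Significant at: α = 0.05, 0.1.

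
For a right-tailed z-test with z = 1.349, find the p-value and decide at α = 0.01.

p = P(Z > 1.349) = 1 - Φ(1.349) ≈ 0.0887. Since p ≥ 0.01, fail to reject H₀ (not significant) at α = 0.01.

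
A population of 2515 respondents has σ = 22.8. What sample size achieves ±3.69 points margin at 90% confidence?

Without FPC: n₀ = (1.645×22.8/3.69)² = 103.312. With FPC: n = n₀N/(n₀+N-1) = 99.3 → n = 100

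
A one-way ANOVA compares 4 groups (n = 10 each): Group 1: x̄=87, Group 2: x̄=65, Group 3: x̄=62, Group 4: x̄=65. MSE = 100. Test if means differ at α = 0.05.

Grand mean = 69.75. SS_between = 4027.5, MS_between = 1342.5. F = 13.425, F_crit ≈ 2.866. Reject H₀.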